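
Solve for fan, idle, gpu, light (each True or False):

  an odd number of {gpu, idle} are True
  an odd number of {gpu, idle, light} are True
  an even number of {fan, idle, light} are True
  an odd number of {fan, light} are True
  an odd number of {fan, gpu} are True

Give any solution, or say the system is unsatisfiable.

fan=T, idle=T, gpu=F, light=F

{gpu, idle}: 1 true → odd ✓
{gpu, idle, light}: 1 true → odd ✓
{fan, idle, light}: 2 true → even ✓
{fan, light}: 1 true → odd ✓
{fan, gpu}: 1 true → odd ✓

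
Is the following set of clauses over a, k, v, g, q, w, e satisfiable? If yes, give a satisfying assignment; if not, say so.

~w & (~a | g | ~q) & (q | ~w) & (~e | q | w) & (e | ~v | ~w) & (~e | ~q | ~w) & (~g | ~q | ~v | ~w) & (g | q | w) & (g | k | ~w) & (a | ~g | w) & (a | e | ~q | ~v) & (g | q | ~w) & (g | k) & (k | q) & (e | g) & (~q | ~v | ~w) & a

a: True; k: True; v: False; g: True; q: True; w: False; e: True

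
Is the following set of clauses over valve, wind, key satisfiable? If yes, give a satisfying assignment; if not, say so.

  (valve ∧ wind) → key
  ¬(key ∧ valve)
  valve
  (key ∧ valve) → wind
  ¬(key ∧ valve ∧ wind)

Unit clause (valve) forces valve = True.
In (¬key ∨ ¬valve) only ¬key is left, so key = False.
In (key ∨ ¬valve ∨ ¬wind) only ¬wind is left, so wind = False.
All clauses satisfied.

valve: True, wind: False, key: False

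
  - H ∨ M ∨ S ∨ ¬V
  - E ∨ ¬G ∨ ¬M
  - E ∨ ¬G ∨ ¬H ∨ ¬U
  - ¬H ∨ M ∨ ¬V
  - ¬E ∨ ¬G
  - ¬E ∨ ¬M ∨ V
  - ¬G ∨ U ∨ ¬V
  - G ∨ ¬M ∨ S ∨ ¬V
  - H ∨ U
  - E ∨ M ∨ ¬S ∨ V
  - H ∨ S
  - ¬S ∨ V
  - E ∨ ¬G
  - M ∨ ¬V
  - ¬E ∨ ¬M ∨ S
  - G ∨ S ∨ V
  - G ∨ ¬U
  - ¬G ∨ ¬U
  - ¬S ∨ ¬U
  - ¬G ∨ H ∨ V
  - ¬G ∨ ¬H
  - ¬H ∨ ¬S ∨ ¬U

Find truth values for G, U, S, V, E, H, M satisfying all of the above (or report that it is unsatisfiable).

Try G = True:
  (¬E ∨ ¬G) forces E = False.
  clause (E ∨ ¬G) is falsified — backtrack.
So G = False.
  then (G ∨ ¬U) forces U = False.
  then (H ∨ U) forces H = True.
Set S = True.
  then (¬S ∨ V) forces V = True.
  then (M ∨ ¬V) forces M = True.
Set E = False.
All clauses satisfied.

G: False; U: False; S: True; V: True; E: False; H: True; M: True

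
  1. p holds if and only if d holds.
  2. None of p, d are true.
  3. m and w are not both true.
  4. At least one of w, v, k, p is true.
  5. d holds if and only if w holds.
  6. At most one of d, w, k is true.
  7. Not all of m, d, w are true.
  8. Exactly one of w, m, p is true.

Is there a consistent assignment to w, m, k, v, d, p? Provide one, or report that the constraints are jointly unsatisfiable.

w = False, m = True, k = True, v = False, d = False, p = False

  (1) p=F, d=F — same ✓
  (2) {p, d}: 0 true — none ✓
  (3) m=T, w=F — not both ✓
  (4) {w, v, k, p}: 1 true — at least one ✓
  (5) d=F, w=F — same ✓
  (6) {d, w, k}: 1 true — at most one ✓
  (7) {m, d, w}: 1/3 true — not all ✓
  (8) {w, m, p}: 1 true — exactly one ✓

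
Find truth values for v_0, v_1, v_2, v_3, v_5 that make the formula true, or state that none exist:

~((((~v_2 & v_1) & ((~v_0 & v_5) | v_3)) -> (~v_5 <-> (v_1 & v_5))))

v_0=T, v_1=T, v_2=F, v_3=T, v_5=F

  ~((((~v_2 & v_1) & ((~v_0 & v_5) | v_3)) -> (~v_5 <-> (v_1 & v_5)))) = True
    ((~v_2 & v_1) & ((~v_0 & v_5) | v_3)) -> (~v_5 <-> (v_1 & v_5)) = False
      (~v_2 & v_1) & ((~v_0 & v_5) | v_3) = True
        ~v_2 & v_1 = True
          ~v_2 = True
        (~v_0 & v_5) | v_3 = True
          ~v_0 & v_5 = False
            ~v_0 = False
      ~v_5 <-> (v_1 & v_5) = False
        ~v_5 = True
        v_1 & v_5 = False
The formula evaluates to True.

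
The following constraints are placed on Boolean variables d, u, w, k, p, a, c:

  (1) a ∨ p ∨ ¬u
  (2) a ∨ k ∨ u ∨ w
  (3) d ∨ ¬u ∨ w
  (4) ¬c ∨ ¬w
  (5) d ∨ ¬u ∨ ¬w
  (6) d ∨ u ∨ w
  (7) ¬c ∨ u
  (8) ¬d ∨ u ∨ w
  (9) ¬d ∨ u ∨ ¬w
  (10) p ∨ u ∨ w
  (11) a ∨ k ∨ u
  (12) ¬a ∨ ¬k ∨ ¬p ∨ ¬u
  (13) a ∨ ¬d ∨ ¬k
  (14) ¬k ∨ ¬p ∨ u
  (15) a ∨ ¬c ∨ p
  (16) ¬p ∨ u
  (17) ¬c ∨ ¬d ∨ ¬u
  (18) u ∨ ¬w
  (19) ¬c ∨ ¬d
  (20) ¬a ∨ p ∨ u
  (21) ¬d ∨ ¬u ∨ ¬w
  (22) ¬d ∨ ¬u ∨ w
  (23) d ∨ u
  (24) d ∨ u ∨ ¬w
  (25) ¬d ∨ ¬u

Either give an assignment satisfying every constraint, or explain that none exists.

Case d = True:
  (¬c ∨ ¬d) forces c = False.
  (¬d ∨ ¬u) forces u = False.
  (¬d ∨ u ∨ w) forces w = True.
  Clause (¬d ∨ u ∨ ¬w) is falsified — contradiction.
Case d = False:
  (d ∨ u) forces u = True.
  (d ∨ ¬u ∨ w) forces w = True.
  Clause (d ∨ ¬u ∨ ¬w) is falsified — contradiction.
Both cases fail, so the formula is unsatisfiable.

Unsatisfiable — no assignment works.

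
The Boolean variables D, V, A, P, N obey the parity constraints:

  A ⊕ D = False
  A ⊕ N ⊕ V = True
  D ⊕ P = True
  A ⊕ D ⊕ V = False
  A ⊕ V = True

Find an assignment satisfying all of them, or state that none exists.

D: True, V: False, A: True, P: False, N: False

A ⊕ D = T ⊕ T = False ✓
A ⊕ N ⊕ V = T ⊕ F ⊕ F = True ✓
D ⊕ P = T ⊕ F = True ✓
A ⊕ D ⊕ V = T ⊕ T ⊕ F = False ✓
A ⊕ V = T ⊕ F = True ✓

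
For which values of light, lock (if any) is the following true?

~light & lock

light=F, lock=T

  ~light = True
Both conjuncts True, so the formula holds.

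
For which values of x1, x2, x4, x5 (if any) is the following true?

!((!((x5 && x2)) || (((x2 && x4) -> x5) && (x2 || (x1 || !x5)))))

Case x2 = True: the formula simplifies to !((!x5 || (x4 -> x5))).
  x5 = True: this becomes !((False || True)) = False.
  x5 = False: this becomes !((True || !x4)) = False.
Case x2 = False: the formula becomes !((True || (x1 || !x5))) = False.
Both cases fail — unsatisfiable.

Unsatisfiable — no assignment works.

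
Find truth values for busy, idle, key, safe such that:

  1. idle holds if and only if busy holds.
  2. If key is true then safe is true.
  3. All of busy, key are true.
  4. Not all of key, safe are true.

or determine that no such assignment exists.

Case key = True:
  (2) with key=T forces safe = True.
  Constraint (4) is violated (key=T, safe=T) — contradiction.
Case key = False:
  Constraint (3) is violated (key=F) — contradiction.
Both cases fail — unsatisfiable.

Unsatisfiable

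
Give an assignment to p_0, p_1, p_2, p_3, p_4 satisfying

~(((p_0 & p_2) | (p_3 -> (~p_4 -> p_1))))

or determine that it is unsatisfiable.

p_0 = False, p_1 = False, p_2 = True, p_3 = True, p_4 = False

  ~(((p_0 & p_2) | (p_3 -> (~p_4 -> p_1)))) = True
    (p_0 & p_2) | (p_3 -> (~p_4 -> p_1)) = False
      p_0 & p_2 = False
      p_3 -> (~p_4 -> p_1) = False
        ~p_4 -> p_1 = False
          ~p_4 = True
The formula evaluates to True.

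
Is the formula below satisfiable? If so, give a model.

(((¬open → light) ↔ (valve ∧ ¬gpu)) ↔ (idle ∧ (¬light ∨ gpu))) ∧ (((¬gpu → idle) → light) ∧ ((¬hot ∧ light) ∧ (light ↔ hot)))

The formula is unsatisfiable.

Case light = True: the formula simplifies to ((valve ∧ ¬gpu) ↔ (idle ∧ gpu)) ∧ (¬hot ∧ hot).
  hot = True: the conjunct ¬hot is False.
  hot = False: the conjunct hot is False.
Case light = False: the conjunct light is False.
Both cases fail — unsatisfiable.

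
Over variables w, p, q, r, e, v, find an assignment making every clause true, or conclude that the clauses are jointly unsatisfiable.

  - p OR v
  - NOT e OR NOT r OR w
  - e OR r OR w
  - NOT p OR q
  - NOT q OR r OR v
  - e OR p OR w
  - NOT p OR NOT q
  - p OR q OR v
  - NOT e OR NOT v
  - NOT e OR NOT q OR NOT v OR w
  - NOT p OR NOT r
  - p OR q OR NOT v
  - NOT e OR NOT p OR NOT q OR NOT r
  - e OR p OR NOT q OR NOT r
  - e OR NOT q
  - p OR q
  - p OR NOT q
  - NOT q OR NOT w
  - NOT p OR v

The formula is unsatisfiable.

Case q = True:
  (NOT p OR NOT q) forces p = False.
  Clause (p OR NOT q) is falsified — contradiction.
Case q = False:
  (NOT p OR q) forces p = False.
  Clause (p OR q) is falsified — contradiction.
Both cases fail, so the formula is unsatisfiable.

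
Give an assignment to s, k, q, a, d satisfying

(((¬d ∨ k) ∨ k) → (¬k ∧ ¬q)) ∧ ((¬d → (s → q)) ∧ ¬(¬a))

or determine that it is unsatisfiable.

s=F, k=F, q=F, a=T, d=F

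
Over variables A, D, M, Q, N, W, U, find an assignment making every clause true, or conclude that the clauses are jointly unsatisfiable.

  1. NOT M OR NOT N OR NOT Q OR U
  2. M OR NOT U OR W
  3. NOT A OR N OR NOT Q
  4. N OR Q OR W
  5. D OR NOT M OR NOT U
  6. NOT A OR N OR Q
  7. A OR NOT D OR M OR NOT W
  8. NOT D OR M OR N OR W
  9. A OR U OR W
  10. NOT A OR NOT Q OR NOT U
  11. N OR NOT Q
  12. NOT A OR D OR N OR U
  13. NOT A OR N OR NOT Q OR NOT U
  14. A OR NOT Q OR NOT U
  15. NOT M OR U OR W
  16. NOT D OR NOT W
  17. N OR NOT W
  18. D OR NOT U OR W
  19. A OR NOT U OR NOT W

Set A = True.
Set D = False.
Set M = False.
Set Q = False.
  then (NOT A OR N OR Q) forces N = True.
Set W = False.
  then (M OR NOT U OR W) forces U = False.
All clauses satisfied.

A = True, D = False, M = False, Q = False, N = True, W = False, U = False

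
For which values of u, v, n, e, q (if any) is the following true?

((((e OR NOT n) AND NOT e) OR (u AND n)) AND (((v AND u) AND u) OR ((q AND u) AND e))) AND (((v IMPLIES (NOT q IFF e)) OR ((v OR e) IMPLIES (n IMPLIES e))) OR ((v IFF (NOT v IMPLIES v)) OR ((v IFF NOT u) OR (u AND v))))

u=T; v=T; n=T; e=T; q=T

  (((e OR NOT n) AND NOT e) OR (u AND n)) AND (((v AND u) AND u) OR ((q AND u) AND e)) = True
    ((e OR NOT n) AND NOT e) OR (u AND n) = True
      (e OR NOT n) AND NOT e = False
        e OR NOT n = True
          NOT n = False
        NOT e = False
      u AND n = True
    ((v AND u) AND u) OR ((q AND u) AND e) = True
      (v AND u) AND u = True
        v AND u = True
      (q AND u) AND e = True
        q AND u = True
  ((v IMPLIES (NOT q IFF e)) OR ((v OR e) IMPLIES (n IMPLIES e))) OR ((v IFF (NOT v IMPLIES v)) OR ((v IFF NOT u) OR (u AND v))) = True
    (v IMPLIES (NOT q IFF e)) OR ((v OR e) IMPLIES (n IMPLIES e)) = True
      v IMPLIES (NOT q IFF e) = False
        NOT q IFF e = False
          NOT q = False
      (v OR e) IMPLIES (n IMPLIES e) = True
        v OR e = True
        n IMPLIES e = True
    (v IFF (NOT v IMPLIES v)) OR ((v IFF NOT u) OR (u AND v)) = True
      v IFF (NOT v IMPLIES v) = True
        NOT v IMPLIES v = True
          NOT v = False
      (v IFF NOT u) OR (u AND v) = True
        v IFF NOT u = False
          NOT u = False
        u AND v = True
Both conjuncts True, so the formula holds.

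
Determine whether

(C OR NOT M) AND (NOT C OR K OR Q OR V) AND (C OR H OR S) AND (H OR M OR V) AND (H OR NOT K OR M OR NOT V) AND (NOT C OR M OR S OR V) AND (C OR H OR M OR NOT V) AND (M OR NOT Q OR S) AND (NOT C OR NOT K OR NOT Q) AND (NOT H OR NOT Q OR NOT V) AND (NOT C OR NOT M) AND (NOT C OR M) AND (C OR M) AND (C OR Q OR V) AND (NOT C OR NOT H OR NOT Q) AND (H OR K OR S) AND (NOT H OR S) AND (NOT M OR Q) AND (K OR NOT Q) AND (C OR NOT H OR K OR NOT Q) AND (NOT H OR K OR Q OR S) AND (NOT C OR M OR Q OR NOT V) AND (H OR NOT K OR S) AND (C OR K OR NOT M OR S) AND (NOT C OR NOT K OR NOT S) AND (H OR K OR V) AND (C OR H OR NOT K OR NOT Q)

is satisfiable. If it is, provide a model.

UNSATISFIABLE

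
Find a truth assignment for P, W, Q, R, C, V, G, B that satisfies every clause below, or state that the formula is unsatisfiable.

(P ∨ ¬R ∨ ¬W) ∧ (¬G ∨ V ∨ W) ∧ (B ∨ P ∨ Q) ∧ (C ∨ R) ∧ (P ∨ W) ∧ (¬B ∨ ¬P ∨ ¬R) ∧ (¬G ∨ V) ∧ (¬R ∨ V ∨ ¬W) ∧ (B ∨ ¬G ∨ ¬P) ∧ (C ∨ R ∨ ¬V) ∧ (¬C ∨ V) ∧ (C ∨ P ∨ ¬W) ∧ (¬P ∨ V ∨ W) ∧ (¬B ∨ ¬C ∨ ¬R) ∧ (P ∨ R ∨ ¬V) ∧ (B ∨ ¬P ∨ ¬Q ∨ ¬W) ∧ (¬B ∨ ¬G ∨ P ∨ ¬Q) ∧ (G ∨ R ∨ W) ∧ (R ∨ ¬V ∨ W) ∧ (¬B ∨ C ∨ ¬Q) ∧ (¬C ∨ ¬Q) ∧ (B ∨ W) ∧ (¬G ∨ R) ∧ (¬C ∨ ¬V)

P: True; W: True; Q: False; R: True; C: False; V: True; G: False; B: False

Try P = False:
  (P ∨ W) forces W = True.
  (P ∨ ¬R ∨ ¬W) forces R = False.
  (C ∨ R) forces C = True.
  (¬C ∨ V) forces V = True.
  clause (P ∨ R ∨ ¬V) is falsified — backtrack.
So P = True.
Set W = True.
Try Q = True:
  (B ∨ ¬P ∨ ¬Q ∨ ¬W) forces B = True.
  (¬B ∨ ¬P ∨ ¬R) forces R = False.
  (C ∨ R) forces C = True.
  clause (¬C ∨ ¬Q) is falsified — backtrack.
So Q = False.
Set R = True.
  then (¬B ∨ ¬P ∨ ¬R) forces B = False.
  then (¬R ∨ V ∨ ¬W) forces V = True.
  then (B ∨ ¬G ∨ ¬P) forces G = False.
  then (¬C ∨ ¬V) forces C = False.
All clauses satisfied.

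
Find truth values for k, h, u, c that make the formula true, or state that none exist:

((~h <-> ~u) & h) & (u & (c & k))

k = True, h = True, u = True, c = True

  (~h <-> ~u) & h = True
    ~h <-> ~u = True
      ~h = False
      ~u = False
  u & (c & k) = True
    c & k = True
Both conjuncts True, so the formula holds.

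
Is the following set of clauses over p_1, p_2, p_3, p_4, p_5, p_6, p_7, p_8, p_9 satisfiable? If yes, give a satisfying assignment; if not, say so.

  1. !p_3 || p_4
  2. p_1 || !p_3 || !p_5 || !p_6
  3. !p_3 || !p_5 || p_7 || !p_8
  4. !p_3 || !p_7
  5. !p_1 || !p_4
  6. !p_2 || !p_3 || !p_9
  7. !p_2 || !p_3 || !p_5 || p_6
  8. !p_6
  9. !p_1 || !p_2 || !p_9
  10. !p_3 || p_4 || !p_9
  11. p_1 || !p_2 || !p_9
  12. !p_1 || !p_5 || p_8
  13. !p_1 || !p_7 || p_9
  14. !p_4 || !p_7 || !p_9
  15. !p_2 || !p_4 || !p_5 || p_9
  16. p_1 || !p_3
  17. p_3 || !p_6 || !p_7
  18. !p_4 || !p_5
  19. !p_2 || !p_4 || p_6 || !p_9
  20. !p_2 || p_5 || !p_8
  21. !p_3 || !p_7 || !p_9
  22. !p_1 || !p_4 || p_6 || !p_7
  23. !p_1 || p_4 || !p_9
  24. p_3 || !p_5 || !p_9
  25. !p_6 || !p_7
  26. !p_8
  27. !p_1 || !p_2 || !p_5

Unit clause (!p_6) forces p_6 = False.
Unit clause (!p_8) forces p_8 = False.
Set p_1 = False.
  then (p_1 || !p_3) forces p_3 = False.
Set p_2 = True.
  then (p_1 || !p_2 || !p_9) forces p_9 = False.
Set p_4 = True.
  then (!p_2 || !p_4 || !p_5 || p_9) forces p_5 = False.
Set p_7 = False.
All clauses satisfied.

p_1 = False, p_2 = True, p_3 = False, p_4 = True, p_5 = False, p_6 = False, p_7 = False, p_8 = False, p_9 = False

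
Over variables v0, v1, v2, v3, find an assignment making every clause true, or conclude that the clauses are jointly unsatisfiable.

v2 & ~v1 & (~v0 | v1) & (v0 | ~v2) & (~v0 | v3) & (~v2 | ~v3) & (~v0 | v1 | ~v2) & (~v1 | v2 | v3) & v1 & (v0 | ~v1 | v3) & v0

Unsatisfiable — no assignment works.

Case v1 = True:
  Clause (~v1) is falsified — contradiction.
Case v1 = False:
  Clause (v1) is falsified — contradiction.
Both cases fail, so the formula is unsatisfiable.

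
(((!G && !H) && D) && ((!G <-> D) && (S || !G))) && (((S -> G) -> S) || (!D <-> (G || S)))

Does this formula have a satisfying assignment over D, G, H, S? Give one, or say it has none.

D = True, G = False, H = False, S = False

  ((!G && !H) && D) && ((!G <-> D) && (S || !G)) = True
    (!G && !H) && D = True
      !G && !H = True
        !G = True
        !H = True
    (!G <-> D) && (S || !G) = True
      !G <-> D = True
        !G = True
      S || !G = True
        !G = True
  ((S -> G) -> S) || (!D <-> (G || S)) = True
    (S -> G) -> S = False
      S -> G = True
    !D <-> (G || S) = True
      !D = False
      G || S = False
Both conjuncts True, so the formula holds.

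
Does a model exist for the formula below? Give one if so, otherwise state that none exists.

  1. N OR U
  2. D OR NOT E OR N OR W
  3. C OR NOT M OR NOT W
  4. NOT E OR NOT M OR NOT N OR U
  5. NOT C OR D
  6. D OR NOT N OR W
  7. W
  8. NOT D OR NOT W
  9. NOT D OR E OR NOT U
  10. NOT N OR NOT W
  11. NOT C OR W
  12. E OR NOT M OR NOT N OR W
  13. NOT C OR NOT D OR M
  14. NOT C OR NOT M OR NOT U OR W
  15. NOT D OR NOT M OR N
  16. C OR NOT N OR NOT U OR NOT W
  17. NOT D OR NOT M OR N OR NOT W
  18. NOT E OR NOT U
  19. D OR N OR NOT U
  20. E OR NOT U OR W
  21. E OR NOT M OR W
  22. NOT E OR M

The formula is unsatisfiable.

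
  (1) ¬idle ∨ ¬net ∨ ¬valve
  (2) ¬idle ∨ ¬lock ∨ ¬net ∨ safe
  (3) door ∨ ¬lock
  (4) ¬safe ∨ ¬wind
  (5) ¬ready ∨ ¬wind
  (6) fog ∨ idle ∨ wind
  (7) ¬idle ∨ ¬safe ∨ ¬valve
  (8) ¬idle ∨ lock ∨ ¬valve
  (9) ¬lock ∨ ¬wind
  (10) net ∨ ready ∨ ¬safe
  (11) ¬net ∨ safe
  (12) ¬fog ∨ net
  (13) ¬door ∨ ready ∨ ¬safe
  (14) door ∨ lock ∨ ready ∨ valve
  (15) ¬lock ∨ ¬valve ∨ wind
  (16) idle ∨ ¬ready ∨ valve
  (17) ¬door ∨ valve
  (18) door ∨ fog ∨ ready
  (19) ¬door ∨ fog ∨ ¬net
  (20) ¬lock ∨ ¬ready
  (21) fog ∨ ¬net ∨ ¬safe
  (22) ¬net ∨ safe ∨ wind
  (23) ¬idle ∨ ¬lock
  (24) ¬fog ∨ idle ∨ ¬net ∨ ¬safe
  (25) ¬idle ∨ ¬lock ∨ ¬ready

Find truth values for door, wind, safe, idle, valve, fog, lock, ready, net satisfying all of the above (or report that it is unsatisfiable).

Set door = False.
  then (door ∨ ¬lock) forces lock = False.
Try wind = True:
  (¬safe ∨ ¬wind) forces safe = False.
  (¬ready ∨ ¬wind) forces ready = False.
  (¬net ∨ safe) forces net = False.
  (¬fog ∨ net) forces fog = False.
  clause (door ∨ fog ∨ ready) is falsified — backtrack.
So wind = False.
Set safe = False.
  then (¬net ∨ safe) forces net = False.
  then (¬fog ∨ net) forces fog = False.
  then (door ∨ fog ∨ ready) forces ready = True.
  then (fog ∨ idle ∨ wind) forces idle = True.
  then (¬idle ∨ lock ∨ ¬valve) forces valve = False.
All clauses satisfied.

door=F, wind=F, safe=F, idle=T, valve=F, fog=F, lock=F, ready=T, net=F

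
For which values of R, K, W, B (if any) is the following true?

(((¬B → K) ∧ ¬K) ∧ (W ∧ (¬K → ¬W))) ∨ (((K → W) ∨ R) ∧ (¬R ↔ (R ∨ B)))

R = False, K = False, W = False, B = True

  (((¬B → K) ∧ ¬K) ∧ (W ∧ (¬K → ¬W))) ∨ (((K → W) ∨ R) ∧ (¬R ↔ (R ∨ B))) = True
    ((¬B → K) ∧ ¬K) ∧ (W ∧ (¬K → ¬W)) = False
      (¬B → K) ∧ ¬K = True
        ¬B → K = True
          ¬B = False
        ¬K = True
      W ∧ (¬K → ¬W) = False
        ¬K → ¬W = True
          ¬K = True
          ¬W = True
    ((K → W) ∨ R) ∧ (¬R ↔ (R ∨ B)) = True
      (K → W) ∨ R = True
        K → W = True
      ¬R ↔ (R ∨ B) = True
        ¬R = True
        R ∨ B = True
The formula evaluates to True.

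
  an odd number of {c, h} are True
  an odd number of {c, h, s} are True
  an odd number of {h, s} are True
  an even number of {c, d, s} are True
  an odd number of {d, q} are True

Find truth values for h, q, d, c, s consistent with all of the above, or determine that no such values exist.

h = True, q = True, d = False, c = False, s = False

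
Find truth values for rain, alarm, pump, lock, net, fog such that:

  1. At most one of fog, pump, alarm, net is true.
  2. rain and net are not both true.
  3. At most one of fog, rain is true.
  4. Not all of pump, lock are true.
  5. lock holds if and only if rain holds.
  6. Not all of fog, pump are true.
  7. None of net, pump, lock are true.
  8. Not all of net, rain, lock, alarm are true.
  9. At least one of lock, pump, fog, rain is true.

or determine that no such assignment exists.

rain = False, alarm = False, pump = False, lock = False, net = False, fog = True

  (1) {fog, pump, alarm, net}: 1 true — at most one ✓
  (2) rain=F, net=F — not both ✓
  (3) {fog, rain}: 1 true — at most one ✓
  (4) {pump, lock}: 0/2 true — not all ✓
  (5) lock=F, rain=F — same ✓
  (6) {fog, pump}: 1/2 true — not all ✓
  (7) {net, pump, lock}: 0 true — none ✓
  (8) {net, rain, lock, alarm}: 0/4 true — not all ✓
  (9) {lock, pump, fog, rain}: 1 true — at least one ✓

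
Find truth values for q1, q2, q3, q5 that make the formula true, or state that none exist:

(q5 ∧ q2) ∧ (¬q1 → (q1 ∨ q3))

q1 = True, q2 = True, q3 = True, q5 = True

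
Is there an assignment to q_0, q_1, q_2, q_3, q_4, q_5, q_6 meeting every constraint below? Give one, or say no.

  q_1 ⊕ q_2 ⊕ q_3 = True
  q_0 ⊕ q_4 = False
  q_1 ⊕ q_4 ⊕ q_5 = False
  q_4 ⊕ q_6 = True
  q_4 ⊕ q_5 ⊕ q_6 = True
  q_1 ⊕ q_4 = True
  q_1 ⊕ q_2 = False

No satisfying assignment exists.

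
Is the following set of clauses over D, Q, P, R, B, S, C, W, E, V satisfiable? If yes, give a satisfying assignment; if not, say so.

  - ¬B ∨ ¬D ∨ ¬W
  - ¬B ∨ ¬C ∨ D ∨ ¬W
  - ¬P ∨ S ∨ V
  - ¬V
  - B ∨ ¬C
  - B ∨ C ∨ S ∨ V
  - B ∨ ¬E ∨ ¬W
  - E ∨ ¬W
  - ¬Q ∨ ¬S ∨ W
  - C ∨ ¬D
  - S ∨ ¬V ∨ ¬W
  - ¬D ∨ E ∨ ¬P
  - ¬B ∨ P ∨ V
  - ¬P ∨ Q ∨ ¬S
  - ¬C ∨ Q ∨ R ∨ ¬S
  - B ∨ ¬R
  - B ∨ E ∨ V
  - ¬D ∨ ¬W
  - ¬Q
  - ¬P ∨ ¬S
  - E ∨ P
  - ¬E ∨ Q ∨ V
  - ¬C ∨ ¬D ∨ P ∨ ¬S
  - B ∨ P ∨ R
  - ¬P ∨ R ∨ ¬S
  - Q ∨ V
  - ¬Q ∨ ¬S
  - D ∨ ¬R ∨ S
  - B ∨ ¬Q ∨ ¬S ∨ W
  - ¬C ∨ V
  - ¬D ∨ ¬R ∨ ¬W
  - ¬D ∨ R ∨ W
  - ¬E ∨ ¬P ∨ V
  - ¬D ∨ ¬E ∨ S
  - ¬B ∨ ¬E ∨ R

Case Q = True:
  Clause (¬Q) is falsified — contradiction.
Case Q = False:
  (¬V) forces V = False.
  Clause (Q ∨ V) is falsified — contradiction.
Both cases fail, so the formula is unsatisfiable.

The formula is unsatisfiable.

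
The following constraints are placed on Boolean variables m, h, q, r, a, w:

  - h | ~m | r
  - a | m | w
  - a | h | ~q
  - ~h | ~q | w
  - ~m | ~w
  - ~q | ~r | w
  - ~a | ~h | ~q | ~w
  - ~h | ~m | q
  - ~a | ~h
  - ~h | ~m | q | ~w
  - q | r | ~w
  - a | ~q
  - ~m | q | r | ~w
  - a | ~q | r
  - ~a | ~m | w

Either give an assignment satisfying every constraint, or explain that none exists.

Set m = False.
Set h = False.
Set q = True.
  then (a | h | ~q) forces a = True.
Set r = False.
Set w = False.
All clauses satisfied.

m = False; h = False; q = True; r = False; a = True; w = False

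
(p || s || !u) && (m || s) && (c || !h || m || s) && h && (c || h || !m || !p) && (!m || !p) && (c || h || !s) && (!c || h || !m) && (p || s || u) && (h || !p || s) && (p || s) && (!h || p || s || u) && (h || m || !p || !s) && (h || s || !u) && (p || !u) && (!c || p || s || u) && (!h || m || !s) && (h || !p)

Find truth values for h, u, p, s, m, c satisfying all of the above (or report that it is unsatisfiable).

Unit clause (h) forces h = True.
Try u = True:
  (p || !u) forces p = True.
  (!m || !p) forces m = False.
  (m || s) forces s = True.
  clause (!h || m || !s) is falsified — backtrack.
So u = False.
Set p = False.
  then (p || s || u) forces s = True.
  then (!h || m || !s) forces m = True.
Set c = False.
All clauses satisfied.

h = True; u = False; p = False; s = True; m = True; c = False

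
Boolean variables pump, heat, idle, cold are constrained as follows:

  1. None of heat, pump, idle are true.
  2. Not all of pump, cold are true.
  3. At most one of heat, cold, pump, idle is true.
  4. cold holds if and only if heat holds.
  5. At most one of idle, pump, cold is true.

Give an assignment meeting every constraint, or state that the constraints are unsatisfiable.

pump = False; heat = False; idle = False; cold = False

  (1) {heat, pump, idle}: 0 true — none ✓
  (2) {pump, cold}: 0/2 true — not all ✓
  (3) {heat, cold, pump, idle}: 0 true — at most one ✓
  (4) cold=F, heat=F — same ✓
  (5) {idle, pump, cold}: 0 true — at most one ✓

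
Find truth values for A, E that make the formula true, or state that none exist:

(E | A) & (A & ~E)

A = True, E = False

  E | A = True
  A & ~E = True
    ~E = True
Both conjuncts True, so the formula holds.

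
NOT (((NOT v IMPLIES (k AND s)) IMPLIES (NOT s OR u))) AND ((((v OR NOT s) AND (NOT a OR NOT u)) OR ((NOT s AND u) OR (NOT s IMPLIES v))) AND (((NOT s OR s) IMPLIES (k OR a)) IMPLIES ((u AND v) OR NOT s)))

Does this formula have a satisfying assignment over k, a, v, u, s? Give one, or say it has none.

k = False; a = False; v = True; u = False; s = True

  NOT (((NOT v IMPLIES (k AND s)) IMPLIES (NOT s OR u))) = True
    (NOT v IMPLIES (k AND s)) IMPLIES (NOT s OR u) = False
      NOT v IMPLIES (k AND s) = True
        NOT v = False
        k AND s = False
      NOT s OR u = False
        NOT s = False
  (((v OR NOT s) AND (NOT a OR NOT u)) OR ((NOT s AND u) OR (NOT s IMPLIES v))) AND (((NOT s OR s) IMPLIES (k OR a)) IMPLIES ((u AND v) OR NOT s)) = True
    ((v OR NOT s) AND (NOT a OR NOT u)) OR ((NOT s AND u) OR (NOT s IMPLIES v)) = True
      (v OR NOT s) AND (NOT a OR NOT u) = True
        v OR NOT s = True
          NOT s = False
        NOT a OR NOT u = True
          NOT a = True
          NOT u = True
      (NOT s AND u) OR (NOT s IMPLIES v) = True
        NOT s AND u = False
          NOT s = False
        NOT s IMPLIES v = True
          NOT s = False
    ((NOT s OR s) IMPLIES (k OR a)) IMPLIES ((u AND v) OR NOT s) = True
      (NOT s OR s) IMPLIES (k OR a) = False
        NOT s OR s = True
          NOT s = False
        k OR a = False
      (u AND v) OR NOT s = False
        u AND v = False
        NOT s = False
Both conjuncts True, so the formula holds.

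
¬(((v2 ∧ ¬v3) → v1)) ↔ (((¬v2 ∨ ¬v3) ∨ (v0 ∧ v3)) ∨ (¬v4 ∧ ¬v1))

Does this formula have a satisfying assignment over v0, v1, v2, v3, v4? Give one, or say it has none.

v0: False, v1: False, v2: True, v3: False, v4: True

  ¬(((v2 ∧ ¬v3) → v1)) ↔ (((¬v2 ∨ ¬v3) ∨ (v0 ∧ v3)) ∨ (¬v4 ∧ ¬v1)) = True
    ¬(((v2 ∧ ¬v3) → v1)) = True
      (v2 ∧ ¬v3) → v1 = False
        v2 ∧ ¬v3 = True
          ¬v3 = True
    ((¬v2 ∨ ¬v3) ∨ (v0 ∧ v3)) ∨ (¬v4 ∧ ¬v1) = True
      (¬v2 ∨ ¬v3) ∨ (v0 ∧ v3) = True
        ¬v2 ∨ ¬v3 = True
          ¬v2 = False
          ¬v3 = True
        v0 ∧ v3 = False
      ¬v4 ∧ ¬v1 = False
        ¬v4 = False
        ¬v1 = True
The formula evaluates to True.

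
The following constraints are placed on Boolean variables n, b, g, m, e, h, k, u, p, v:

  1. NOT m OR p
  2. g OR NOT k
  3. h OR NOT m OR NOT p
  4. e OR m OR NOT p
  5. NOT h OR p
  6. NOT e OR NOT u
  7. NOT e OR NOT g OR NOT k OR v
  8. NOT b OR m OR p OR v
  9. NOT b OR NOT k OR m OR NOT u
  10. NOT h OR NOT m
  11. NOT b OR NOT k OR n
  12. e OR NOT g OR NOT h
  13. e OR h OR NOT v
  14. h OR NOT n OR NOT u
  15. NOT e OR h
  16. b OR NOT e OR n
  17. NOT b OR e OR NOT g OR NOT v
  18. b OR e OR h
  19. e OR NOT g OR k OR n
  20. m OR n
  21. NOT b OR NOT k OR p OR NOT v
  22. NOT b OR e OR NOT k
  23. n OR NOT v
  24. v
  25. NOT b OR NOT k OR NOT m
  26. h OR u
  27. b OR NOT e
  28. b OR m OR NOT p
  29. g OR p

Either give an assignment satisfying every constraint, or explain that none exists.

n = True; b = True; g = True; m = False; e = True; h = True; k = False; u = False; p = True; v = True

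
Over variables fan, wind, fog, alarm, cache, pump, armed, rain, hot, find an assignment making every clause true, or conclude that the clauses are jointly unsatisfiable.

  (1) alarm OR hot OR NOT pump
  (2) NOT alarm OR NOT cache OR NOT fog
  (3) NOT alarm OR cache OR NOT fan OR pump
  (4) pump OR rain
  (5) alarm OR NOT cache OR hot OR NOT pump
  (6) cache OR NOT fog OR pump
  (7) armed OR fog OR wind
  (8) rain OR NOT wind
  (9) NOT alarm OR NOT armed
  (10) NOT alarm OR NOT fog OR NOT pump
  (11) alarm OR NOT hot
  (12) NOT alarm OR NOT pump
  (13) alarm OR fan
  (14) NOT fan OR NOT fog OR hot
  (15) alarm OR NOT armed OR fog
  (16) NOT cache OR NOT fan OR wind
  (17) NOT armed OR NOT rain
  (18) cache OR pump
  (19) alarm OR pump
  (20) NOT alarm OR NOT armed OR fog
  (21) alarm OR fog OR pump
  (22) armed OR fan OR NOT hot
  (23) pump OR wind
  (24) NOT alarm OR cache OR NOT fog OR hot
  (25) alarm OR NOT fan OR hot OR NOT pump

Set fan = False.
  then (alarm OR fan) forces alarm = True.
  then (NOT alarm OR NOT armed) forces armed = False.
  then (NOT alarm OR NOT pump) forces pump = False.
  then (cache OR pump) forces cache = True.
  then (armed OR fan OR NOT hot) forces hot = False.
  then (pump OR wind) forces wind = True.
  then (NOT alarm OR NOT cache OR NOT fog) forces fog = False.
  then (pump OR rain) forces rain = True.
All clauses satisfied.

fan: False, wind: True, fog: False, alarm: True, cache: True, pump: False, armed: False, rain: True, hot: False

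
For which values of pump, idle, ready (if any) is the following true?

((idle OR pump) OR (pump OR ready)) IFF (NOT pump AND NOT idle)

pump = False; idle = False; ready = True

  ((idle OR pump) OR (pump OR ready)) IFF (NOT pump AND NOT idle) = True
    (idle OR pump) OR (pump OR ready) = True
      idle OR pump = False
      pump OR ready = True
    NOT pump AND NOT idle = True
      NOT pump = True
      NOT idle = True
The formula evaluates to True.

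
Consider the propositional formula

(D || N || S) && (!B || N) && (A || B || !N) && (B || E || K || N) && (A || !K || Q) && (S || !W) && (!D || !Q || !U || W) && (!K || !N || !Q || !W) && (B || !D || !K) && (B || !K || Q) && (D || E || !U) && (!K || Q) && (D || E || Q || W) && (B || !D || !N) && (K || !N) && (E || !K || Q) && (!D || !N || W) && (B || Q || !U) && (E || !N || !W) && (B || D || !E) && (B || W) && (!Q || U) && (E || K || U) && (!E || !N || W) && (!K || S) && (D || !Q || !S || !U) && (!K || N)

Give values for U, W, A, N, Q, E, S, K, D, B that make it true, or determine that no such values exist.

U: True; W: True; A: False; N: False; Q: True; E: True; S: True; K: False; D: True; B: False

Set U = True.
Set W = True.
  then (S || !W) forces S = True.
Set A = False.
Set N = False.
  then (!B || N) forces B = False.
  then (B || Q || !U) forces Q = True.
  then (D || !Q || !S || !U) forces D = True.
  then (!K || N) forces K = False.
  then (B || E || K || N) forces E = True.
All clauses satisfied.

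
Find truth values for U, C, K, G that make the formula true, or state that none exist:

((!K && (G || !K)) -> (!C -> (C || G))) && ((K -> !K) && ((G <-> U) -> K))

U = True, C = True, K = False, G = False

  (!K && (G || !K)) -> (!C -> (C || G)) = True
    !K && (G || !K) = True
      !K = True
      G || !K = True
        !K = True
    !C -> (C || G) = True
      !C = False
      C || G = True
  (K -> !K) && ((G <-> U) -> K) = True
    K -> !K = True
      !K = True
    (G <-> U) -> K = True
      G <-> U = False
Both conjuncts True, so the formula holds.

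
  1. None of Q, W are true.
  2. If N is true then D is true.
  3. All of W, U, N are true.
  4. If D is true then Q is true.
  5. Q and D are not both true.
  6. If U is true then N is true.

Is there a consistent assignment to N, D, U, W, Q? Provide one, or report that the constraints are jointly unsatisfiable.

UNSATISFIABLE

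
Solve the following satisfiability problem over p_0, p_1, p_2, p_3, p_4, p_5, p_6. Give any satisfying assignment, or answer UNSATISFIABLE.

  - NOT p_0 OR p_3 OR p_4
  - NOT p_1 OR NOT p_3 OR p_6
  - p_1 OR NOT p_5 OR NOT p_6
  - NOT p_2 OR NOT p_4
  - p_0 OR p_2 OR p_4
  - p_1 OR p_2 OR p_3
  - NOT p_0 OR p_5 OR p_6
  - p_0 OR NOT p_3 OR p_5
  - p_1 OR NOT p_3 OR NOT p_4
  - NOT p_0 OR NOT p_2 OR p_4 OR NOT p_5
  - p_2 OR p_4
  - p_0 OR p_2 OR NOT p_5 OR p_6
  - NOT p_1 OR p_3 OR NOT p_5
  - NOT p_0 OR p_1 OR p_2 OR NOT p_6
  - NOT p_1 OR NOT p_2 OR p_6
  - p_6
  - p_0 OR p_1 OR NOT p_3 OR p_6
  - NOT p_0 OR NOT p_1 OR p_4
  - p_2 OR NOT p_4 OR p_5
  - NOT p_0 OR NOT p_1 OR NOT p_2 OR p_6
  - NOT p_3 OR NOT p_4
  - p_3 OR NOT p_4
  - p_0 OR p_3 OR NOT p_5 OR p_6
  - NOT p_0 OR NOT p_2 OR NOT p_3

p_0 = False; p_1 = True; p_2 = True; p_3 = False; p_4 = False; p_5 = False; p_6 = True

Unit clause (p_6) forces p_6 = True.
Set p_0 = False.
Set p_1 = True.
Try p_2 = False:
  (p_0 OR p_2 OR p_4) forces p_4 = True.
  (p_2 OR NOT p_4 OR p_5) forces p_5 = True.
  (NOT p_1 OR p_3 OR NOT p_5) forces p_3 = True.
  clause (NOT p_3 OR NOT p_4) is falsified — backtrack.
So p_2 = True.
  then (NOT p_2 OR NOT p_4) forces p_4 = False.
Set p_3 = False.
  then (NOT p_1 OR p_3 OR NOT p_5) forces p_5 = False.
All clauses satisfied.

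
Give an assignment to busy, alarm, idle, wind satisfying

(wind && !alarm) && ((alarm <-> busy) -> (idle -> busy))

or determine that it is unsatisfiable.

busy = False; alarm = False; idle = False; wind = True

  wind && !alarm = True
    !alarm = True
  (alarm <-> busy) -> (idle -> busy) = True
    alarm <-> busy = True
    idle -> busy = True
Both conjuncts True, so the formula holds.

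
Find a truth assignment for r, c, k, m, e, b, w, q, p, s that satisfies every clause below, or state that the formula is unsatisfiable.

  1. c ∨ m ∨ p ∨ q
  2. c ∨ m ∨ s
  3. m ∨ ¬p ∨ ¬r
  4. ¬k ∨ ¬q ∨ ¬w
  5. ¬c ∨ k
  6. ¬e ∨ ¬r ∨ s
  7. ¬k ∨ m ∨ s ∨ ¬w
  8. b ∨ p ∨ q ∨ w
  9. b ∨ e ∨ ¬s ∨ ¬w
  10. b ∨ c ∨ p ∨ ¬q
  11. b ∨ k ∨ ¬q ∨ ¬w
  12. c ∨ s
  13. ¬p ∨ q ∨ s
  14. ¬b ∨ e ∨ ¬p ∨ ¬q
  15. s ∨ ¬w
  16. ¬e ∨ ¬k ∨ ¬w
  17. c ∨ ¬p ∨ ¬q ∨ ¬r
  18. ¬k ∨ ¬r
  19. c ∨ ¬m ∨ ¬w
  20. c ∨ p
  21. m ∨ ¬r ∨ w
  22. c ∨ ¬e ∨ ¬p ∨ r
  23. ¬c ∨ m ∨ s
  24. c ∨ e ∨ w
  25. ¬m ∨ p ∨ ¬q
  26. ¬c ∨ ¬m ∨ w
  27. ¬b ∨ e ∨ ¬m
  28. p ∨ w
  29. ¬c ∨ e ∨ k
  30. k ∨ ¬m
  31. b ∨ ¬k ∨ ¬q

Set r = False.
Set c = True.
  then (¬c ∨ k) forces k = True.
Set m = False.
  then (¬c ∨ m ∨ s) forces s = True.
Set e = True.
  then (¬e ∨ ¬k ∨ ¬w) forces w = False.
  then (p ∨ w) forces p = True.
Set b = False.
  then (b ∨ ¬k ∨ ¬q) forces q = False.
All clauses satisfied.

r: False, c: True, k: True, m: False, e: True, b: False, w: False, q: False, p: True, s: True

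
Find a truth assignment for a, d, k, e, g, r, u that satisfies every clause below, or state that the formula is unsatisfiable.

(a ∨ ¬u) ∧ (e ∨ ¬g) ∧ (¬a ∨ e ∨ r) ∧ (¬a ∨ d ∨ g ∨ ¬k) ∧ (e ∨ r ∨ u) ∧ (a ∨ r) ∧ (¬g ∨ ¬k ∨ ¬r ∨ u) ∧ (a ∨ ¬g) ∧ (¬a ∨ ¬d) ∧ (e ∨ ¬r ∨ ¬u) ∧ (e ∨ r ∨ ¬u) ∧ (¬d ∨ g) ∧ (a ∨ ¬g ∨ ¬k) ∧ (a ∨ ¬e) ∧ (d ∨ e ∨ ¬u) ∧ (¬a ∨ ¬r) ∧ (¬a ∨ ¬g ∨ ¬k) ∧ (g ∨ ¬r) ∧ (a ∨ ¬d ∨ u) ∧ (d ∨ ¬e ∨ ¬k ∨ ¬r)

a: True, d: False, k: False, e: True, g: False, r: False, u: False

Try a = False:
  (a ∨ ¬u) forces u = False.
  (a ∨ r) forces r = True.
  (a ∨ ¬g) forces g = False.
  clause (g ∨ ¬r) is falsified — backtrack.
So a = True.
  then (¬a ∨ ¬d) forces d = False.
  then (¬a ∨ ¬r) forces r = False.
  then (¬a ∨ e ∨ r) forces e = True.
Set k = False.
Set g = False.
Set u = False.
All clauses satisfied.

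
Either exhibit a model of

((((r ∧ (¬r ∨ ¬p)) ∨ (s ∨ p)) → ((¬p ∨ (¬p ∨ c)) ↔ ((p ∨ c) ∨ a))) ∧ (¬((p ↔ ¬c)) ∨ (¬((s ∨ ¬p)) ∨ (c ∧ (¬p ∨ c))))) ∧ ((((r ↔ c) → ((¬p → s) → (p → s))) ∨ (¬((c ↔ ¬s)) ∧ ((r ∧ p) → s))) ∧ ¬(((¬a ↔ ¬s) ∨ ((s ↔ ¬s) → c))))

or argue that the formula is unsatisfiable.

The formula is unsatisfiable.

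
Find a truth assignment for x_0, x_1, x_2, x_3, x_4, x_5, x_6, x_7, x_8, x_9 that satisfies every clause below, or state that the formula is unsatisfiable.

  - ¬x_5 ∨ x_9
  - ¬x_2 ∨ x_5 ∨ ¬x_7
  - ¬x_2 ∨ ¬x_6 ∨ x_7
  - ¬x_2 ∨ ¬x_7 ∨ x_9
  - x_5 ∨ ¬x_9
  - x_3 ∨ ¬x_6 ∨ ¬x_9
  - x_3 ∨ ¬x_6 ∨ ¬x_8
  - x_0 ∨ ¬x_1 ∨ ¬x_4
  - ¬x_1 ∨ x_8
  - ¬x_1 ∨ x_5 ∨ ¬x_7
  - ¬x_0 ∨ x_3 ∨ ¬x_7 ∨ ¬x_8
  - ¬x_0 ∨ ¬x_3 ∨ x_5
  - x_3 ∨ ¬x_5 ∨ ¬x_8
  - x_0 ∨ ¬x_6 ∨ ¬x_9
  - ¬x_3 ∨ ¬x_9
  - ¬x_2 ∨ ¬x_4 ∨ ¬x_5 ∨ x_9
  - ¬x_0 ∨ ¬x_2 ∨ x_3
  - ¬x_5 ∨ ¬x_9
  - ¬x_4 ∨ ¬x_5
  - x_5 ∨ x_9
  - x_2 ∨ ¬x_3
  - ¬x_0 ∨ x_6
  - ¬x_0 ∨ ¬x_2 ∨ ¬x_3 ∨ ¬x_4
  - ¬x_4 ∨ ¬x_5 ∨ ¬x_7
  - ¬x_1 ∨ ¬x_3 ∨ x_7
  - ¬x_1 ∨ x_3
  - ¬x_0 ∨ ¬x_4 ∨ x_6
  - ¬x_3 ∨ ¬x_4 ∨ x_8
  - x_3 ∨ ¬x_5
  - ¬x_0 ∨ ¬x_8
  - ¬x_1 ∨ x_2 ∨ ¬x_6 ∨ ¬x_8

Unsatisfiable

Case x_5 = True:
  (¬x_5 ∨ x_9) forces x_9 = True.
  Clause (¬x_5 ∨ ¬x_9) is falsified — contradiction.
Case x_5 = False:
  (x_5 ∨ ¬x_9) forces x_9 = False.
  Clause (x_5 ∨ x_9) is falsified — contradiction.
Both cases fail, so the formula is unsatisfiable.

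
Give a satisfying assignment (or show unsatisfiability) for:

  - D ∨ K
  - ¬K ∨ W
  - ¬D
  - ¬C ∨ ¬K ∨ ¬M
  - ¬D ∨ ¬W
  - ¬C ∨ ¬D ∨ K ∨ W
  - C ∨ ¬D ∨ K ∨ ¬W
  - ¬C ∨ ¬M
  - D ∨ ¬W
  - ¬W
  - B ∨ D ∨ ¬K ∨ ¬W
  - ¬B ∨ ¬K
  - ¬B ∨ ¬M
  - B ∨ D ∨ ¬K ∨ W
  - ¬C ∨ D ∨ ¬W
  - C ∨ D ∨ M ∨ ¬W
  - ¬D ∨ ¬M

No satisfying assignment exists.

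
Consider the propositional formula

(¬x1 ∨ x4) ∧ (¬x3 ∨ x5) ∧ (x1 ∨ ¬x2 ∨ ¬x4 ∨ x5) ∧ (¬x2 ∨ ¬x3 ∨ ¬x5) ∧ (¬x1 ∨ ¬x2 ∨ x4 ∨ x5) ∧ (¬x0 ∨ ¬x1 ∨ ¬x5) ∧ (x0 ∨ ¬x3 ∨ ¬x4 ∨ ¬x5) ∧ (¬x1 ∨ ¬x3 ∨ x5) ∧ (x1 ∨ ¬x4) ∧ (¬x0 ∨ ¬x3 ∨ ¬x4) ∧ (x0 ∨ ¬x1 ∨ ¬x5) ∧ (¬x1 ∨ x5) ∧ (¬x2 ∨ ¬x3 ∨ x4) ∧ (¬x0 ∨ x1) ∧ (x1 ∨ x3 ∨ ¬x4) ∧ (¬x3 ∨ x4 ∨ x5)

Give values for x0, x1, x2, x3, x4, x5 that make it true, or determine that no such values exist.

x0=F; x1=F; x2=T; x3=F; x4=F; x5=T

Try x0 = True:
  (¬x0 ∨ x1) forces x1 = True.
  (¬x1 ∨ x4) forces x4 = True.
  (¬x0 ∨ ¬x1 ∨ ¬x5) forces x5 = False.
  clause (¬x1 ∨ x5) is falsified — backtrack.
So x0 = False.
Set x1 = False.
  then (x1 ∨ ¬x4) forces x4 = False.
Set x2 = True.
  then (¬x2 ∨ ¬x3 ∨ x4) forces x3 = False.
Set x5 = True.
All clauses satisfied.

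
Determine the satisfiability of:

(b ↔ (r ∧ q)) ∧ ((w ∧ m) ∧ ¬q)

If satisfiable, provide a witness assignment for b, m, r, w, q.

b: False; m: True; r: False; w: True; q: False

  b ↔ (r ∧ q) = True
    r ∧ q = False
  (w ∧ m) ∧ ¬q = True
    w ∧ m = True
    ¬q = True
Both conjuncts True, so the formula holds.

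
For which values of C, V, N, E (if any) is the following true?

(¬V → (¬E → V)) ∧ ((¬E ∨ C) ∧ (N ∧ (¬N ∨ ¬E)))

C=F, V=T, N=T, E=F

  ¬V → (¬E → V) = True
    ¬V = False
    ¬E → V = True
      ¬E = True
  (¬E ∨ C) ∧ (N ∧ (¬N ∨ ¬E)) = True
    ¬E ∨ C = True
      ¬E = True
    N ∧ (¬N ∨ ¬E) = True
      ¬N ∨ ¬E = True
        ¬N = False
        ¬E = True
Both conjuncts True, so the formula holds.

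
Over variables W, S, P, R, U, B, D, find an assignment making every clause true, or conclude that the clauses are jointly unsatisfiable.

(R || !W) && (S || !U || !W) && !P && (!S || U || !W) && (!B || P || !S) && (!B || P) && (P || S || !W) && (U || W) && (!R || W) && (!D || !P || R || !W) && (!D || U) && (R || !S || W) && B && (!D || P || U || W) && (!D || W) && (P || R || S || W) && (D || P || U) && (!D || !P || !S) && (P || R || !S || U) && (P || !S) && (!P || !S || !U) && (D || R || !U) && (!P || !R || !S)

Case P = True:
  Clause (!P) is falsified — contradiction.
Case P = False:
  (!B || P) forces B = False.
  Clause (B) is falsified — contradiction.
Both cases fail, so the formula is unsatisfiable.

Unsatisfiable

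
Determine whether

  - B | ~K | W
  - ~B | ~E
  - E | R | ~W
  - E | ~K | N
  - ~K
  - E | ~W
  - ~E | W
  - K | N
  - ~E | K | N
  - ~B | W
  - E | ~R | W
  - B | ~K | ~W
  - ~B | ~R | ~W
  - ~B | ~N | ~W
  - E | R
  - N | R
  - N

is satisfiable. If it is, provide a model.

N = True; B = False; R = True; K = False; W = True; E = True

Unit clause (~K) forces K = False.
In (K | N) only N is left, so N = True.
Try B = True:
  (~B | ~E) forces E = False.
  (E | ~W) forces W = False.
  clause (~B | W) is falsified — backtrack.
So B = False.
Set R = True.
Try W = False:
  (~E | W) forces E = False.
  clause (E | ~R | W) is falsified — backtrack.
So W = True.
  then (E | ~W) forces E = True.
All clauses satisfied.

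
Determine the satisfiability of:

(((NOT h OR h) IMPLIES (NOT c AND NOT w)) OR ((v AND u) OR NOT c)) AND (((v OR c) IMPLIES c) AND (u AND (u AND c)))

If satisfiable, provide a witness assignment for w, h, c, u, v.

w = False; h = True; c = True; u = True; v = True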